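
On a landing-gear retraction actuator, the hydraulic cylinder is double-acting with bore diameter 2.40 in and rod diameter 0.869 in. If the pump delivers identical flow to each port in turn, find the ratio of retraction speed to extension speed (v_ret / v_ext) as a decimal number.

Cap-side area A_cap = π/4 × (2.40 in)² = 4.524 in^2
Rod-side annular area A_ann = π/4 × (2.40² − 0.869²) = 3.931 in^2
For equal Q, v ∝ 1/A, so v_ret/v_ext = A_cap/A_ann.

v_ret/v_ext ≈ 1.15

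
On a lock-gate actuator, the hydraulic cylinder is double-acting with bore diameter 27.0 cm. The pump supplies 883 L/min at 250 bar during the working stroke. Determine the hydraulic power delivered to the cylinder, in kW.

Hydraulic power = P × Q

W ≈ 368 kW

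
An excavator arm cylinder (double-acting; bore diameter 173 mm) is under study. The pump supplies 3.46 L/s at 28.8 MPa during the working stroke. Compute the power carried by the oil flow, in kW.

W ≈ 99.6 kW

Hydraulic power = P × Q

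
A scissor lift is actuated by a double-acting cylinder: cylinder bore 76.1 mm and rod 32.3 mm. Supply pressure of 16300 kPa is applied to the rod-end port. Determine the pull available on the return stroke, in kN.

F ≈ 60.8 kN

Rod-side annular area A_ann = π/4 × (76.1² − 32.3²) = 3729 mm^2
On retraction the pressure acts on the annular area (bore minus rod).
F = P × A_ann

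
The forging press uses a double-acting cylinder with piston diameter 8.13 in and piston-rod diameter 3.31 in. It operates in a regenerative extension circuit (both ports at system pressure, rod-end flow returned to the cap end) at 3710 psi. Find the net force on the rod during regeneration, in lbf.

F ≈ 31900 lbf

With equal pressure on both faces, forces on the annular region cancel; the net push is pressure × rod cross-section.
Rod cross-section A_rod = π/4 × (3.31 in)² = 8.605 in^2
F = P × A_rod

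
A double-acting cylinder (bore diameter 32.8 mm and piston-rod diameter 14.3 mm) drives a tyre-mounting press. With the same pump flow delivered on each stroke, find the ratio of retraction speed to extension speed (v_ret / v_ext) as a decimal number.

Cap-side area A_cap = π/4 × (32.8 mm)² = 845.0 mm^2
Rod-side annular area A_ann = π/4 × (32.8² − 14.3²) = 684.4 mm^2
For equal Q, v ∝ 1/A, so v_ret/v_ext = A_cap/A_ann.

v_ret/v_ext ≈ 1.23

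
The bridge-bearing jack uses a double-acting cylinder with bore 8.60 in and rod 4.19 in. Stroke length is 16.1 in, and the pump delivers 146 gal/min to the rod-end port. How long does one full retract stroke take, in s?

t ≈ 1.27 s

Rod-side annular area A_ann = π/4 × (8.60² − 4.19²) = 44.30 in^2
Swept volume V = A × L; t = V / Q = A·L / Q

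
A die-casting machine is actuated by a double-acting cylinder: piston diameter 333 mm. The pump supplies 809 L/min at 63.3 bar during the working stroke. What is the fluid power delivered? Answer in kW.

W ≈ 85.3 kW

Hydraulic power = P × Q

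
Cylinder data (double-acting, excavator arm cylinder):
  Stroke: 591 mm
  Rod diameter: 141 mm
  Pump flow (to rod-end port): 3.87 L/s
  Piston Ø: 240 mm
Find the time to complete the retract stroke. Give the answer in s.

t ≈ 4.52 s

Rod-side annular area A_ann = π/4 × (240² − 141²) = 29620 mm^2
Swept volume V = A × L; t = V / Q = A·L / Q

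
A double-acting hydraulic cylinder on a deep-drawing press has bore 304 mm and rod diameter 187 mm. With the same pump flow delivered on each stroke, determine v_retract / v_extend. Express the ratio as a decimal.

v_ret/v_ext ≈ 1.61

Cap-side area A_cap = π/4 × (304 mm)² = 72580 mm^2
Rod-side annular area A_ann = π/4 × (304² − 187²) = 45120 mm^2
For equal Q, v ∝ 1/A, so v_ret/v_ext = A_cap/A_ann.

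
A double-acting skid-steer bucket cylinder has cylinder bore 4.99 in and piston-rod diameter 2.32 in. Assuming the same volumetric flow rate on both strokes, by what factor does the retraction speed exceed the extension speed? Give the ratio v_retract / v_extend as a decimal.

v_ret/v_ext ≈ 1.28

Cap-side area A_cap = π/4 × (4.99 in)² = 19.56 in^2
Rod-side annular area A_ann = π/4 × (4.99² − 2.32²) = 15.33 in^2
For equal Q, v ∝ 1/A, so v_ret/v_ext = A_cap/A_ann.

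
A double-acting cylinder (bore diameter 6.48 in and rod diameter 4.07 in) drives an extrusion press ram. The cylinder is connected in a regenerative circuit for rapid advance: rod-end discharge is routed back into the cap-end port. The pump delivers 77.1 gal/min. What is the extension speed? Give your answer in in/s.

In regeneration the rod-end outflow joins the pump flow into the cap end, so the net volume the pump must supply per unit advance equals the rod cross-section area.
Rod cross-section A_rod = π/4 × (4.07 in)² = 13.01 in^2
v = Q_pump / A_rod

v ≈ 22.8 in/s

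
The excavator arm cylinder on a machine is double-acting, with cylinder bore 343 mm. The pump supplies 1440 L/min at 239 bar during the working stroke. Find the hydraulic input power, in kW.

Hydraulic power = P × Q

W ≈ 574 kW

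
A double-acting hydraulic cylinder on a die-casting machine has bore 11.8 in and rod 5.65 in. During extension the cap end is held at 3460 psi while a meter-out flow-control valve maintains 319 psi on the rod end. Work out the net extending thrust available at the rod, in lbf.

F ≈ 3.51e5 lbf

Cap-side area A_cap = π/4 × (11.8 in)² = 109.4 in^2
Rod-side annular area A_ann = π/4 × (11.8² − 5.65²) = 84.29 in^2
Net thrust = P_cap·A_cap − P_rod·A_ann = 3.784e5 lbf − 26890 lbf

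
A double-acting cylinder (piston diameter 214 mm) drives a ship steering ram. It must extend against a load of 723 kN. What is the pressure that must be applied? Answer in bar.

Cap-side area A_cap = π/4 × (214 mm)² = 35970 mm^2
P = F / A = 723 kN / A

P ≈ 201 bar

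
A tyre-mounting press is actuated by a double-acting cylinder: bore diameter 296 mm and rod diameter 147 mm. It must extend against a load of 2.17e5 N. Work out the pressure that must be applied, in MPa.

P ≈ 3.15 MPa

Cap-side area A_cap = π/4 × (296 mm)² = 68810 mm^2
P = F / A = 2.17e5 N / A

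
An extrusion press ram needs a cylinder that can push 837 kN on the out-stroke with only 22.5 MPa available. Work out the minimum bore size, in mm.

Extension force acts on the full piston face: F = P × (π/4)D².
D = √(4F / (πP)) = √(4 × 837 kN / (π × 22.5 MPa))

D ≈ 218 mm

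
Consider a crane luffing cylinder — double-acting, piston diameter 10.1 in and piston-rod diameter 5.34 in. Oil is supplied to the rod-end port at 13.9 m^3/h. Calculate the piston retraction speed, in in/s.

Rod-side annular area A_ann = π/4 × (10.1² − 5.34²) = 57.72 in^2
Flow into the rod-end port fills the annular volume.
v = Q / A

v ≈ 4.08 in/s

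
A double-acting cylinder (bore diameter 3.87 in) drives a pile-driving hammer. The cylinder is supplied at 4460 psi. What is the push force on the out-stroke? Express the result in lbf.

F ≈ 52500 lbf

Cap-side area A_cap = π/4 × (3.87 in)² = 11.76 in^2
F = P × A_cap = 4460 psi × A_cap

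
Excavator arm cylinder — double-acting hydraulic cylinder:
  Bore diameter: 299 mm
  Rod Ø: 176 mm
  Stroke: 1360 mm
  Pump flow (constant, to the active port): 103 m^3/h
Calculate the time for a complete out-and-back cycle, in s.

Cap-side area A_cap = π/4 × (299 mm)² = 70220 mm^2
Rod-side annular area A_ann = π/4 × (299² − 176²) = 45890 mm^2
t_ext = A_cap·L/Q = 3.338 s
t_ret = A_ann·L/Q = 2.181 s
t_cycle = t_ext + t_ret

t ≈ 5.52 s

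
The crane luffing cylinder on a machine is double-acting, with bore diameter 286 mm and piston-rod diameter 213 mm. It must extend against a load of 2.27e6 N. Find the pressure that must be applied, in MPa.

P ≈ 35.3 MPa

Cap-side area A_cap = π/4 × (286 mm)² = 64240 mm^2
P = F / A = 2.27e6 N / A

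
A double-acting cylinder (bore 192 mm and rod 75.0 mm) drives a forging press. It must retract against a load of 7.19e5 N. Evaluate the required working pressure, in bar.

P ≈ 293 bar

Rod-side annular area A_ann = π/4 × (192² − 75.0²) = 24540 mm^2
Retraction: pressure acts on the annular area.
P = F / A = 7.19e5 N / A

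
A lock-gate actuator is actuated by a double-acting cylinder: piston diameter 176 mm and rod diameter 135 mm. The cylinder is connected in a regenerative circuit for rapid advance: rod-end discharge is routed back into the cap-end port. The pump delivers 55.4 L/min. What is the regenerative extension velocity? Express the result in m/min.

v ≈ 3.87 m/min

In regeneration the rod-end outflow joins the pump flow into the cap end, so the net volume the pump must supply per unit advance equals the rod cross-section area.
Rod cross-section A_rod = π/4 × (135 mm)² = 14310 mm^2
v = Q_pump / A_rod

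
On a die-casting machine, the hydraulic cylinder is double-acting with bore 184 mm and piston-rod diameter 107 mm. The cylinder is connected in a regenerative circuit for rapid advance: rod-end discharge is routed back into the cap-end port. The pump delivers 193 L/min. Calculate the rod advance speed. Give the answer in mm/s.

In regeneration the rod-end outflow joins the pump flow into the cap end, so the net volume the pump must supply per unit advance equals the rod cross-section area.
Rod cross-section A_rod = π/4 × (107 mm)² = 8992 mm^2
v = Q_pump / A_rod

v ≈ 358 mm/s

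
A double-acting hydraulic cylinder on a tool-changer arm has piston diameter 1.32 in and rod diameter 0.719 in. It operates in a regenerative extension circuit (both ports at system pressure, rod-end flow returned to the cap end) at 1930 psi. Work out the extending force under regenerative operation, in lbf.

F ≈ 784 lbf

With equal pressure on both faces, forces on the annular region cancel; the net push is pressure × rod cross-section.
Rod cross-section A_rod = π/4 × (0.719 in)² = 0.4060 in^2
F = P × A_rod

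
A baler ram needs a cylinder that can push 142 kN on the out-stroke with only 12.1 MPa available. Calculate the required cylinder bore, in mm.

D ≈ 122 mm

Extension force acts on the full piston face: F = P × (π/4)D².
D = √(4F / (πP)) = √(4 × 142 kN / (π × 12.1 MPa))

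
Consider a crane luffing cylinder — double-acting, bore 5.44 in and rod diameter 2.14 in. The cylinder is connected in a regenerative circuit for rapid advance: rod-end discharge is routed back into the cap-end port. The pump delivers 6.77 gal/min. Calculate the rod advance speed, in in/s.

In regeneration the rod-end outflow joins the pump flow into the cap end, so the net volume the pump must supply per unit advance equals the rod cross-section area.
Rod cross-section A_rod = π/4 × (2.14 in)² = 3.597 in^2
v = Q_pump / A_rod

v ≈ 7.25 in/s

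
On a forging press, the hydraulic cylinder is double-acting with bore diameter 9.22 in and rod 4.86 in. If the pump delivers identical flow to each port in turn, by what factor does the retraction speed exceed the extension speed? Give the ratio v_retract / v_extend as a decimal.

v_ret/v_ext ≈ 1.38

Cap-side area A_cap = π/4 × (9.22 in)² = 66.77 in^2
Rod-side annular area A_ann = π/4 × (9.22² − 4.86²) = 48.21 in^2
For equal Q, v ∝ 1/A, so v_ret/v_ext = A_cap/A_ann.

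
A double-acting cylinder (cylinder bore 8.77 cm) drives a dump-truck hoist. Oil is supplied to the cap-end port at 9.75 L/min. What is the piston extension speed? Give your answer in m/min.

Cap-side area A_cap = π/4 × (8.77 cm)² = 60.41 cm^2
v = Q / A

v ≈ 1.61 m/min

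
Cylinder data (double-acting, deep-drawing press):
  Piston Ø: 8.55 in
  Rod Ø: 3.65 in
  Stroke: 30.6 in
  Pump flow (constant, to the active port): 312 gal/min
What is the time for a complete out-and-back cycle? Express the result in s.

t ≈ 2.66 s

Cap-side area A_cap = π/4 × (8.55 in)² = 57.41 in^2
Rod-side annular area A_ann = π/4 × (8.55² − 3.65²) = 46.95 in^2
t_ext = A_cap·L/Q = 1.463 s
t_ret = A_ann·L/Q = 1.196 s
t_cycle = t_ext + t_ret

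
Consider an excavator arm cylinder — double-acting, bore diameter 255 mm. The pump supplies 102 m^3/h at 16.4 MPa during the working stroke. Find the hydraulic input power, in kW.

W ≈ 465 kW

Hydraulic power = P × Q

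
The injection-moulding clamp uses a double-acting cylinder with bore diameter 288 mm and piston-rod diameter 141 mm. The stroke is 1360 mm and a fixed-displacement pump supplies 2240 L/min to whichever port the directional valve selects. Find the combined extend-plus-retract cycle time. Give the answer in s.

Cap-side area A_cap = π/4 × (288 mm)² = 65140 mm^2
Rod-side annular area A_ann = π/4 × (288² − 141²) = 49530 mm^2
t_ext = A_cap·L/Q = 2.373 s
t_ret = A_ann·L/Q = 1.804 s
t_cycle = t_ext + t_ret

t ≈ 4.18 s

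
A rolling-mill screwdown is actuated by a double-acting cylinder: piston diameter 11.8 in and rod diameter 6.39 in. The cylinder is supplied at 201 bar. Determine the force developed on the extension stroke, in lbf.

Cap-side area A_cap = π/4 × (11.8 in)² = 109.4 in^2
F = P × A_cap = 201 bar × A_cap

F ≈ 3.19e5 lbf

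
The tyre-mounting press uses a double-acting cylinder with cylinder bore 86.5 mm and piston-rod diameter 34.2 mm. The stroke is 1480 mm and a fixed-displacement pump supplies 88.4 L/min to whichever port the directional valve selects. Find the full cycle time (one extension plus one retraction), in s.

t ≈ 10.9 s

Cap-side area A_cap = π/4 × (86.5 mm)² = 5877 mm^2
Rod-side annular area A_ann = π/4 × (86.5² − 34.2²) = 4958 mm^2
t_ext = A_cap·L/Q = 5.903 s
t_ret = A_ann·L/Q = 4.980 s
t_cycle = t_ext + t_ret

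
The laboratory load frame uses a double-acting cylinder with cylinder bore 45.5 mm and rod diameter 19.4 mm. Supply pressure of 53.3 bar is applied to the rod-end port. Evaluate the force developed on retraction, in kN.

F ≈ 7.09 kN

Rod-side annular area A_ann = π/4 × (45.5² − 19.4²) = 1330 mm^2
On retraction the pressure acts on the annular area (bore minus rod).
F = P × A_ann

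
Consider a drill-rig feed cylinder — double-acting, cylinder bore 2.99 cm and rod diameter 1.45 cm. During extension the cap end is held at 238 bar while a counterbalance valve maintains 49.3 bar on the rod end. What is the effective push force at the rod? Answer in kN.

Cap-side area A_cap = π/4 × (2.99 cm)² = 7.022 cm^2
Rod-side annular area A_ann = π/4 × (2.99² − 1.45²) = 5.370 cm^2
Net thrust = P_cap·A_cap − P_rod·A_ann = 16.71 kN − 2.648 kN

F ≈ 14.1 kN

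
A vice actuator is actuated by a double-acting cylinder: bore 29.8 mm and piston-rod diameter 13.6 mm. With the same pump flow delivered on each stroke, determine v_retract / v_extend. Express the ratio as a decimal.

v_ret/v_ext ≈ 1.26

Cap-side area A_cap = π/4 × (29.8 mm)² = 697.5 mm^2
Rod-side annular area A_ann = π/4 × (29.8² − 13.6²) = 552.2 mm^2
For equal Q, v ∝ 1/A, so v_ret/v_ext = A_cap/A_ann.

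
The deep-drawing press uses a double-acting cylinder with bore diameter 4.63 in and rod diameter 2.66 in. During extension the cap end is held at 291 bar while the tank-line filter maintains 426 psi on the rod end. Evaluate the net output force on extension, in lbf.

Cap-side area A_cap = π/4 × (4.63 in)² = 16.84 in^2
Rod-side annular area A_ann = π/4 × (4.63² − 2.66²) = 11.28 in^2
Net thrust = P_cap·A_cap − P_rod·A_ann = 71060 lbf − 4805 lbf

F ≈ 66300 lbf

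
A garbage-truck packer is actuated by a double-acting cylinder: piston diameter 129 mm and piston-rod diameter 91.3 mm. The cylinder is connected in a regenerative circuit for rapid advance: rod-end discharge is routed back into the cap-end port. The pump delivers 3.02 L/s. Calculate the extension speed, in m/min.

v ≈ 27.7 m/min

In regeneration the rod-end outflow joins the pump flow into the cap end, so the net volume the pump must supply per unit advance equals the rod cross-section area.
Rod cross-section A_rod = π/4 × (91.3 mm)² = 6547 mm^2
v = Q_pump / A_rod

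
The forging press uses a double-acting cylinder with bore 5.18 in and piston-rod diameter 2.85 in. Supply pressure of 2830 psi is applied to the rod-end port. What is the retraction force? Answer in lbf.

Rod-side annular area A_ann = π/4 × (5.18² − 2.85²) = 14.69 in^2
On retraction the pressure acts on the annular area (bore minus rod).
F = P × A_ann

F ≈ 41600 lbf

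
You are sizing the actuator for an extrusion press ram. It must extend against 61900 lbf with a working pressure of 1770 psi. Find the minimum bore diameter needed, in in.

D ≈ 6.67 in

Extension force acts on the full piston face: F = P × (π/4)D².
D = √(4F / (πP)) = √(4 × 61900 lbf / (π × 1770 psi))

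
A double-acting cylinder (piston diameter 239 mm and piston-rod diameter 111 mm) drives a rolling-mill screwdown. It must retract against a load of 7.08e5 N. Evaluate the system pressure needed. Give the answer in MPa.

P ≈ 20.1 MPa

Rod-side annular area A_ann = π/4 × (239² − 111²) = 35190 mm^2
Retraction: pressure acts on the annular area.
P = F / A = 7.08e5 N / A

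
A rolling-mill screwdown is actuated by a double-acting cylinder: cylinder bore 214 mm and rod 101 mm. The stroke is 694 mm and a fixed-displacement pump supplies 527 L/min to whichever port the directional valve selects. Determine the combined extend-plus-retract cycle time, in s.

Cap-side area A_cap = π/4 × (214 mm)² = 35970 mm^2
Rod-side annular area A_ann = π/4 × (214² − 101²) = 27960 mm^2
t_ext = A_cap·L/Q = 2.842 s
t_ret = A_ann·L/Q = 2.209 s
t_cycle = t_ext + t_ret

t ≈ 5.05 s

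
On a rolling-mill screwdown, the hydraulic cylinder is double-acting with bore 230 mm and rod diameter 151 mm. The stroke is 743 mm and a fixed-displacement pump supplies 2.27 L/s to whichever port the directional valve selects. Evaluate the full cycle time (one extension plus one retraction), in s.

Cap-side area A_cap = π/4 × (230 mm)² = 41550 mm^2
Rod-side annular area A_ann = π/4 × (230² − 151²) = 23640 mm^2
t_ext = A_cap·L/Q = 13.60 s
t_ret = A_ann·L/Q = 7.738 s
t_cycle = t_ext + t_ret

t ≈ 21.3 s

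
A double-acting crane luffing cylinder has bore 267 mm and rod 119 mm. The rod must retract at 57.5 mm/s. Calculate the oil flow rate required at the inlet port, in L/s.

Rod-side annular area A_ann = π/4 × (267² − 119²) = 44870 mm^2
Q = A × v

Q ≈ 2.58 L/s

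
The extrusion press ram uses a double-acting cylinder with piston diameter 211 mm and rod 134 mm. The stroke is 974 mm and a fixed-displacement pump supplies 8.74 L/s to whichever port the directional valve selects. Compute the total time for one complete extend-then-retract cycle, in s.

t ≈ 6.22 s

Cap-side area A_cap = π/4 × (211 mm)² = 34970 mm^2
Rod-side annular area A_ann = π/4 × (211² − 134²) = 20860 mm^2
t_ext = A_cap·L/Q = 3.897 s
t_ret = A_ann·L/Q = 2.325 s
t_cycle = t_ext + t_ret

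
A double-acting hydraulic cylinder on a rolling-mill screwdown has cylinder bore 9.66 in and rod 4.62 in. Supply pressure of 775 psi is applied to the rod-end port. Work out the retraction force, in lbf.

Rod-side annular area A_ann = π/4 × (9.66² − 4.62²) = 56.53 in^2
On retraction the pressure acts on the annular area (bore minus rod).
F = P × A_ann

F ≈ 43800 lbf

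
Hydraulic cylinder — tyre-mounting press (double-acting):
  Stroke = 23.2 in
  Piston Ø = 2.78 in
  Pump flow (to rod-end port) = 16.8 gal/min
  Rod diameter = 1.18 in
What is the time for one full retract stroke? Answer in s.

t ≈ 1.78 s

Rod-side annular area A_ann = π/4 × (2.78² − 1.18²) = 4.976 in^2
Swept volume V = A × L; t = V / Q = A·L / Q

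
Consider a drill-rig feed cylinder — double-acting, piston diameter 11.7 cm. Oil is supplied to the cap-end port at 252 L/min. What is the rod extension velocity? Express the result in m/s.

v ≈ 0.391 m/s

Cap-side area A_cap = π/4 × (11.7 cm)² = 107.5 cm^2
v = Q / A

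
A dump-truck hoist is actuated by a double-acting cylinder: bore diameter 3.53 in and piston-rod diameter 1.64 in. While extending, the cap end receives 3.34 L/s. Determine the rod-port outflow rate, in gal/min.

Cap-side area A_cap = π/4 × (3.53 in)² = 9.787 in^2
Rod-side annular area A_ann = π/4 × (3.53² − 1.64²) = 7.674 in^2
Piston speed v = Q_in/A_cap; rod-end outflow Q_out = v × A_ann = Q_in × A_ann/A_cap.

Q_out ≈ 41.5 gal/min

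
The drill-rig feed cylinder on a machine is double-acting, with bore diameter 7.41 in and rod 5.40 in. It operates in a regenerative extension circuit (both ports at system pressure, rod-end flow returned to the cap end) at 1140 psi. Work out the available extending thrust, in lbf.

F ≈ 26100 lbf

With equal pressure on both faces, forces on the annular region cancel; the net push is pressure × rod cross-section.
Rod cross-section A_rod = π/4 × (5.40 in)² = 22.90 in^2
F = P × A_rod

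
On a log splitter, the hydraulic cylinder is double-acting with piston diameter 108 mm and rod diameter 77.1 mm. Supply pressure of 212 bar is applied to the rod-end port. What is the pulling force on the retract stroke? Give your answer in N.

F ≈ 95200 N

Rod-side annular area A_ann = π/4 × (108² − 77.1²) = 4492 mm^2
On retraction the pressure acts on the annular area (bore minus rod).
F = P × A_ann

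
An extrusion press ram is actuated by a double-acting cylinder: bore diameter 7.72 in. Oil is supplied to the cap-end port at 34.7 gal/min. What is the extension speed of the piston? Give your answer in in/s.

v ≈ 2.85 in/s

Cap-side area A_cap = π/4 × (7.72 in)² = 46.81 in^2
v = Q / A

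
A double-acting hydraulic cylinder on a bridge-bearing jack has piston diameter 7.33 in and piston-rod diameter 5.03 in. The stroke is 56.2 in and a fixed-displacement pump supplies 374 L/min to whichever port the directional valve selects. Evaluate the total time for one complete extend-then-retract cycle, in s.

Cap-side area A_cap = π/4 × (7.33 in)² = 42.20 in^2
Rod-side annular area A_ann = π/4 × (7.33² − 5.03²) = 22.33 in^2
t_ext = A_cap·L/Q = 6.235 s
t_ret = A_ann·L/Q = 3.299 s
t_cycle = t_ext + t_ret

t ≈ 9.53 s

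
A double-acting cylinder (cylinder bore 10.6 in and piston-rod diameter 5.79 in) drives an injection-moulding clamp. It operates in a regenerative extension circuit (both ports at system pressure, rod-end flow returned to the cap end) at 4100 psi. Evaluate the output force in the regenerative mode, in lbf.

F ≈ 1.08e5 lbf

With equal pressure on both faces, forces on the annular region cancel; the net push is pressure × rod cross-section.
Rod cross-section A_rod = π/4 × (5.79 in)² = 26.33 in^2
F = P × A_rod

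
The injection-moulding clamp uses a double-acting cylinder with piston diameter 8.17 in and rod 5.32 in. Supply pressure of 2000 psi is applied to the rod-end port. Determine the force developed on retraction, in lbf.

Rod-side annular area A_ann = π/4 × (8.17² − 5.32²) = 30.20 in^2
On retraction the pressure acts on the annular area (bore minus rod).
F = P × A_ann

F ≈ 60400 lbf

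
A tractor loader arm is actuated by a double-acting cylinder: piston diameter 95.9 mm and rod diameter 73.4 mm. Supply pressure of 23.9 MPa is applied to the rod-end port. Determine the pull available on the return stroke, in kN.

Rod-side annular area A_ann = π/4 × (95.9² − 73.4²) = 2992 mm^2
On retraction the pressure acts on the annular area (bore minus rod).
F = P × A_ann

F ≈ 71.5 kN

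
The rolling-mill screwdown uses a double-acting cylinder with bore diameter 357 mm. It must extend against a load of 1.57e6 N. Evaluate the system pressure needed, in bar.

Cap-side area A_cap = π/4 × (357 mm)² = 1.001e5 mm^2
P = F / A = 1.57e6 N / A

P ≈ 157 bar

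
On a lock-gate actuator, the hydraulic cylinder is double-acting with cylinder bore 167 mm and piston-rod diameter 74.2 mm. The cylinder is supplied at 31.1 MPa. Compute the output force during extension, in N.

F ≈ 6.81e5 N

Cap-side area A_cap = π/4 × (167 mm)² = 21900 mm^2
F = P × A_cap = 31.1 MPa × A_cap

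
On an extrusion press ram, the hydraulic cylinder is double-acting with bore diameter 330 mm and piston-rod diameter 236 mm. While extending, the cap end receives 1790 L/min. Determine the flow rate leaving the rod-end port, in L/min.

Q_out ≈ 875 L/min

Cap-side area A_cap = π/4 × (330 mm)² = 85530 mm^2
Rod-side annular area A_ann = π/4 × (330² − 236²) = 41790 mm^2
Piston speed v = Q_in/A_cap; rod-end outflow Q_out = v × A_ann = Q_in × A_ann/A_cap.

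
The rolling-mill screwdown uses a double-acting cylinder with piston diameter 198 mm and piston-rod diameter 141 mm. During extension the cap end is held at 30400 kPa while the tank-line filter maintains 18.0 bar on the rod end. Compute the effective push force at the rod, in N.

F ≈ 9.09e5 N

Cap-side area A_cap = π/4 × (198 mm)² = 30790 mm^2
Rod-side annular area A_ann = π/4 × (198² − 141²) = 15180 mm^2
Net thrust = P_cap·A_cap − P_rod·A_ann = 9.360e5 N − 27320 N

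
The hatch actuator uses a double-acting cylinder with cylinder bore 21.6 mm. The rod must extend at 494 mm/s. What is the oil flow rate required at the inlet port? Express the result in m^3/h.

Q ≈ 0.652 m^3/h

Cap-side area A_cap = π/4 × (21.6 mm)² = 366.4 mm^2
Q = A × v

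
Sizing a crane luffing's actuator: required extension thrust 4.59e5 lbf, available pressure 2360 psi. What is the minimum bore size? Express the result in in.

Extension force acts on the full piston face: F = P × (π/4)D².
D = √(4F / (πP)) = √(4 × 4.59e5 lbf / (π × 2360 psi))

D ≈ 15.7 in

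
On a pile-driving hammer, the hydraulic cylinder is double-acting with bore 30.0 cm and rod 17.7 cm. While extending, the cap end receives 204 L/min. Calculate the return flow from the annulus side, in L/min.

Cap-side area A_cap = π/4 × (30.0 cm)² = 706.9 cm^2
Rod-side annular area A_ann = π/4 × (30.0² − 17.7²) = 460.8 cm^2
Piston speed v = Q_in/A_cap; rod-end outflow Q_out = v × A_ann = Q_in × A_ann/A_cap.

Q_out ≈ 133 L/min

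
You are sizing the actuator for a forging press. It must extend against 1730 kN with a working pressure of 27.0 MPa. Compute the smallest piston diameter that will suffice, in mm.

Extension force acts on the full piston face: F = P × (π/4)D².
D = √(4F / (πP)) = √(4 × 1730 kN / (π × 27.0 MPa))

D ≈ 286 mm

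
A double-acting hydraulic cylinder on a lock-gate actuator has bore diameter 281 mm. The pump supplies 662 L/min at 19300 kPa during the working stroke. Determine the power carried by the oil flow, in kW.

Hydraulic power = P × Q

W ≈ 213 kW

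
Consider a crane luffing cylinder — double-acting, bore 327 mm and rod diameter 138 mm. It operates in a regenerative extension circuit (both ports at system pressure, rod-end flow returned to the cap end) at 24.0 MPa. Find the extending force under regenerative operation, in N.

F ≈ 3.59e5 N

With equal pressure on both faces, forces on the annular region cancel; the net push is pressure × rod cross-section.
Rod cross-section A_rod = π/4 × (138 mm)² = 14960 mm^2
F = P × A_rod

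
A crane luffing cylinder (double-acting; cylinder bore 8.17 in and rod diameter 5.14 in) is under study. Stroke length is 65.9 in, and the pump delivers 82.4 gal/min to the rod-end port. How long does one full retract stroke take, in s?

t ≈ 6.58 s

Rod-side annular area A_ann = π/4 × (8.17² − 5.14²) = 31.67 in^2
Swept volume V = A × L; t = V / Q = A·L / Q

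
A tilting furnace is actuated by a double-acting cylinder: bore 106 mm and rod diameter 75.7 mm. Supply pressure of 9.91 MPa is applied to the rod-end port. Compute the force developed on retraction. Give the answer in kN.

Rod-side annular area A_ann = π/4 × (106² − 75.7²) = 4324 mm^2
On retraction the pressure acts on the annular area (bore minus rod).
F = P × A_ann

F ≈ 42.9 kN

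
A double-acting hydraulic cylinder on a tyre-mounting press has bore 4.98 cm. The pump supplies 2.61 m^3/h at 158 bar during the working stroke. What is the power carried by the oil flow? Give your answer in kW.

W ≈ 11.5 kW

Hydraulic power = P × Q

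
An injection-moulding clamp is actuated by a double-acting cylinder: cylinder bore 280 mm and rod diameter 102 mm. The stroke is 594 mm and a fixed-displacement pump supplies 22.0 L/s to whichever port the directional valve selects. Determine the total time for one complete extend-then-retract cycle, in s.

t ≈ 3.10 s

Cap-side area A_cap = π/4 × (280 mm)² = 61580 mm^2
Rod-side annular area A_ann = π/4 × (280² − 102²) = 53400 mm^2
t_ext = A_cap·L/Q = 1.663 s
t_ret = A_ann·L/Q = 1.442 s
t_cycle = t_ext + t_ret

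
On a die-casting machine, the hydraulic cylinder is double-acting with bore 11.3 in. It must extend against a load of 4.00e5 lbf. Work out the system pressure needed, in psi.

P ≈ 3990 psi

Cap-side area A_cap = π/4 × (11.3 in)² = 100.3 in^2
P = F / A = 4.00e5 lbf / A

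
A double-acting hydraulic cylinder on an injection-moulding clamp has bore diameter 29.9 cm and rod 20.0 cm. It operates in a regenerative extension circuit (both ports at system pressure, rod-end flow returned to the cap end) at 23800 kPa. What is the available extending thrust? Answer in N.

With equal pressure on both faces, forces on the annular region cancel; the net push is pressure × rod cross-section.
Rod cross-section A_rod = π/4 × (20.0 cm)² = 314.2 cm^2
F = P × A_rod

F ≈ 7.48e5 N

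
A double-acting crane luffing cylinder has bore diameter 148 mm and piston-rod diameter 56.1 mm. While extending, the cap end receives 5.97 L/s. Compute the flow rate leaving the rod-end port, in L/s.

Q_out ≈ 5.11 L/s

Cap-side area A_cap = π/4 × (148 mm)² = 17200 mm^2
Rod-side annular area A_ann = π/4 × (148² − 56.1²) = 14730 mm^2
Piston speed v = Q_in/A_cap; rod-end outflow Q_out = v × A_ann = Q_in × A_ann/A_cap.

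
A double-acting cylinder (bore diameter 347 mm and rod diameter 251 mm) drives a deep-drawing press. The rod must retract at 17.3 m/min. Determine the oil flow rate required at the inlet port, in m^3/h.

Q ≈ 46.8 m^3/h

Rod-side annular area A_ann = π/4 × (347² − 251²) = 45090 mm^2
Q = A × v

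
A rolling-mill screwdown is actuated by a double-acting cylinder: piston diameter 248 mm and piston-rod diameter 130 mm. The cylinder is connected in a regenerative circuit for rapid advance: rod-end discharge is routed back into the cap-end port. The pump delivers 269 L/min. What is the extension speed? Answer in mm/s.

v ≈ 338 mm/s

In regeneration the rod-end outflow joins the pump flow into the cap end, so the net volume the pump must supply per unit advance equals the rod cross-section area.
Rod cross-section A_rod = π/4 × (130 mm)² = 13270 mm^2
v = Q_pump / A_rod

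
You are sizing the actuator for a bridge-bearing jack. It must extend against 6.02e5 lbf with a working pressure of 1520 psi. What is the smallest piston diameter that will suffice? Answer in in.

Extension force acts on the full piston face: F = P × (π/4)D².
D = √(4F / (πP)) = √(4 × 6.02e5 lbf / (π × 1520 psi))

D ≈ 22.5 in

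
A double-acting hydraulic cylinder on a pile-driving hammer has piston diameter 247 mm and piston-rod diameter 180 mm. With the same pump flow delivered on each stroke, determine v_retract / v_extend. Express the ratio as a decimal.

v_ret/v_ext ≈ 2.13

Cap-side area A_cap = π/4 × (247 mm)² = 47920 mm^2
Rod-side annular area A_ann = π/4 × (247² − 180²) = 22470 mm^2
For equal Q, v ∝ 1/A, so v_ret/v_ext = A_cap/A_ann.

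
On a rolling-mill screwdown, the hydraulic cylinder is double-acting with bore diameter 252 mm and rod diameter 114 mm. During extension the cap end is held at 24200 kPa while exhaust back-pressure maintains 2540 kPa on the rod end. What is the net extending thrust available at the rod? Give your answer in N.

Cap-side area A_cap = π/4 × (252 mm)² = 49880 mm^2
Rod-side annular area A_ann = π/4 × (252² − 114²) = 39670 mm^2
Net thrust = P_cap·A_cap − P_rod·A_ann = 1.207e6 N − 1.008e5 N

F ≈ 1.11e6 N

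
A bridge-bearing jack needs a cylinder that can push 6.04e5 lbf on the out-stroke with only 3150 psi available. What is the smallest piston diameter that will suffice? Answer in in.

D ≈ 15.6 in

Extension force acts on the full piston face: F = P × (π/4)D².
D = √(4F / (πP)) = √(4 × 6.04e5 lbf / (π × 3150 psi))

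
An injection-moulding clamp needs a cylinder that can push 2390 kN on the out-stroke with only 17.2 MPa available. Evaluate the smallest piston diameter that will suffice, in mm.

Extension force acts on the full piston face: F = P × (π/4)D².
D = √(4F / (πP)) = √(4 × 2390 kN / (π × 17.2 MPa))

D ≈ 421 mm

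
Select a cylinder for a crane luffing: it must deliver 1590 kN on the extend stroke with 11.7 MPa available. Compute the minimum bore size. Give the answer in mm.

Extension force acts on the full piston face: F = P × (π/4)D².
D = √(4F / (πP)) = √(4 × 1590 kN / (π × 11.7 MPa))

D ≈ 416 mm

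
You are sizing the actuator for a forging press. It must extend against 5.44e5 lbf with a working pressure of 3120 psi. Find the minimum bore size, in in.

Extension force acts on the full piston face: F = P × (π/4)D².
D = √(4F / (πP)) = √(4 × 5.44e5 lbf / (π × 3120 psi))

D ≈ 14.9 in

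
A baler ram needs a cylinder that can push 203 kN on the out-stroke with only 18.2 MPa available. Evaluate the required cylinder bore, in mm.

D ≈ 119 mm

Extension force acts on the full piston face: F = P × (π/4)D².
D = √(4F / (πP)) = √(4 × 203 kN / (π × 18.2 MPa))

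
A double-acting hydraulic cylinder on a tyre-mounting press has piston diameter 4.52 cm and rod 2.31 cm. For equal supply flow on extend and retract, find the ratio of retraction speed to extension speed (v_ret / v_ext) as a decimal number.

v_ret/v_ext ≈ 1.35

Cap-side area A_cap = π/4 × (4.52 cm)² = 16.05 cm^2
Rod-side annular area A_ann = π/4 × (4.52² − 2.31²) = 11.86 cm^2
For equal Q, v ∝ 1/A, so v_ret/v_ext = A_cap/A_ann.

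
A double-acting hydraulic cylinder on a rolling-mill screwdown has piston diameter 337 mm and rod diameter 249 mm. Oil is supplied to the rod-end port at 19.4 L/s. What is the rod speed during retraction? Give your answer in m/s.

v ≈ 0.479 m/s

Rod-side annular area A_ann = π/4 × (337² − 249²) = 40500 mm^2
Flow into the rod-end port fills the annular volume.
v = Q / A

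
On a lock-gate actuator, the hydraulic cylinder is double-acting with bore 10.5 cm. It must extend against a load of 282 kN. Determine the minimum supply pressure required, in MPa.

P ≈ 32.6 MPa

Cap-side area A_cap = π/4 × (10.5 cm)² = 86.59 cm^2
P = F / A = 282 kN / A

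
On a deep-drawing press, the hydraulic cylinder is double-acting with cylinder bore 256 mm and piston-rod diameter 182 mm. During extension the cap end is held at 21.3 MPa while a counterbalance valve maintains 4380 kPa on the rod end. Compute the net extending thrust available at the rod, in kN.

Cap-side area A_cap = π/4 × (256 mm)² = 51470 mm^2
Rod-side annular area A_ann = π/4 × (256² − 182²) = 25460 mm^2
Net thrust = P_cap·A_cap − P_rod·A_ann = 1096 kN − 111.5 kN

F ≈ 985 kN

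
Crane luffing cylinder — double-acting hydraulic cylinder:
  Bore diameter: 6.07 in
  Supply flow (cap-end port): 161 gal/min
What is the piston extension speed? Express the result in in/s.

Cap-side area A_cap = π/4 × (6.07 in)² = 28.94 in^2
v = Q / A

v ≈ 21.4 in/s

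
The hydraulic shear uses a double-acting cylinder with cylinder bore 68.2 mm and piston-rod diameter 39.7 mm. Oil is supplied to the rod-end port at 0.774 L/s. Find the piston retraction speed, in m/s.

Rod-side annular area A_ann = π/4 × (68.2² − 39.7²) = 2415 mm^2
Flow into the rod-end port fills the annular volume.
v = Q / A

v ≈ 0.320 m/s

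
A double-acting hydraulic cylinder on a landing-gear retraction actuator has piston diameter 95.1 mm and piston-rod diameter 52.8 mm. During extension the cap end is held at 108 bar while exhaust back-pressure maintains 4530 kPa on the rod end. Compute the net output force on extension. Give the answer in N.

Cap-side area A_cap = π/4 × (95.1 mm)² = 7103 mm^2
Rod-side annular area A_ann = π/4 × (95.1² − 52.8²) = 4914 mm^2
Net thrust = P_cap·A_cap − P_rod·A_ann = 76710 N − 22260 N

F ≈ 54500 N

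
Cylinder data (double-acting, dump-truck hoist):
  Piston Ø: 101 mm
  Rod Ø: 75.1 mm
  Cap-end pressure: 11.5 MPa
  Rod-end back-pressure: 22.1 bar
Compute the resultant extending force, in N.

F ≈ 84200 N

Cap-side area A_cap = π/4 × (101 mm)² = 8012 mm^2
Rod-side annular area A_ann = π/4 × (101² − 75.1²) = 3582 mm^2
Net thrust = P_cap·A_cap − P_rod·A_ann = 92140 N − 7917 N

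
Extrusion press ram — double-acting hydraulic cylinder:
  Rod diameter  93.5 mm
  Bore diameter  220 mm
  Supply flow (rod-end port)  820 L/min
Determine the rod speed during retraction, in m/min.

Rod-side annular area A_ann = π/4 × (220² − 93.5²) = 31150 mm^2
Flow into the rod-end port fills the annular volume.
v = Q / A

v ≈ 26.3 m/min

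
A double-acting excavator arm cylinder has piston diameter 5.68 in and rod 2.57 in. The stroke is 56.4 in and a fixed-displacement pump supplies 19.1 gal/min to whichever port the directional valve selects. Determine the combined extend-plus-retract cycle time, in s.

Cap-side area A_cap = π/4 × (5.68 in)² = 25.34 in^2
Rod-side annular area A_ann = π/4 × (5.68² − 2.57²) = 20.15 in^2
t_ext = A_cap·L/Q = 19.43 s
t_ret = A_ann·L/Q = 15.46 s
t_cycle = t_ext + t_ret

t ≈ 34.9 s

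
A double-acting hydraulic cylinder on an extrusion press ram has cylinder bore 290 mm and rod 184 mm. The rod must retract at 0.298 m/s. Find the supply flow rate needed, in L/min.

Q ≈ 706 L/min

Rod-side annular area A_ann = π/4 × (290² − 184²) = 39460 mm^2
Q = A × v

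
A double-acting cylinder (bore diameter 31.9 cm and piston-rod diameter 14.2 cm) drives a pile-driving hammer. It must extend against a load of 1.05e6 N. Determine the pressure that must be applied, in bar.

P ≈ 131 bar

Cap-side area A_cap = π/4 × (31.9 cm)² = 799.2 cm^2
P = F / A = 1.05e6 N / A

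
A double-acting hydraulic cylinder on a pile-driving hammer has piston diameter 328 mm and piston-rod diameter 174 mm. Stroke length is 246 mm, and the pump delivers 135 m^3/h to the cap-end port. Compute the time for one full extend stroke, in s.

Cap-side area A_cap = π/4 × (328 mm)² = 84500 mm^2
Swept volume V = A × L; t = V / Q = A·L / Q

t ≈ 0.554 s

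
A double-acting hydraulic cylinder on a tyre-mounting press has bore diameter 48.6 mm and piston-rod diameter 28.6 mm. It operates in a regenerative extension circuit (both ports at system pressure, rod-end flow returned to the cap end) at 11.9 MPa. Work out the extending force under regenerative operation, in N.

With equal pressure on both faces, forces on the annular region cancel; the net push is pressure × rod cross-section.
Rod cross-section A_rod = π/4 × (28.6 mm)² = 642.4 mm^2
F = P × A_rod

F ≈ 7640 N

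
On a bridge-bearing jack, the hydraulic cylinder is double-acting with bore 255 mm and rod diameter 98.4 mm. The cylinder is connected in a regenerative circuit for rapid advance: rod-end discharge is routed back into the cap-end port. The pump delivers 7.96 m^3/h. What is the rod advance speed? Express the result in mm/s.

In regeneration the rod-end outflow joins the pump flow into the cap end, so the net volume the pump must supply per unit advance equals the rod cross-section area.
Rod cross-section A_rod = π/4 × (98.4 mm)² = 7605 mm^2
v = Q_pump / A_rod

v ≈ 291 mm/s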